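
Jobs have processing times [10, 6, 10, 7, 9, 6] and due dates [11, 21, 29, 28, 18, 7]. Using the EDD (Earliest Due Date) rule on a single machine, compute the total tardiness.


Sort by due date (EDD order): [(6, 7), (10, 11), (9, 18), (6, 21), (7, 28), (10, 29)]
Compute completion times and tardiness:
  Job 1: p=6, d=7, C=6, tardiness=max(0,6-7)=0
  Job 2: p=10, d=11, C=16, tardiness=max(0,16-11)=5
  Job 3: p=9, d=18, C=25, tardiness=max(0,25-18)=7
  Job 4: p=6, d=21, C=31, tardiness=max(0,31-21)=10
  Job 5: p=7, d=28, C=38, tardiness=max(0,38-28)=10
  Job 6: p=10, d=29, C=48, tardiness=max(0,48-29)=19
Total tardiness = 51

51


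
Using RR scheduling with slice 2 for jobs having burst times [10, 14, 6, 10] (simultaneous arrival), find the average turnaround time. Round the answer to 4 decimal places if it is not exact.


Time quantum = 2
Execution trace:
  J1 runs 2 units, time = 2
  J2 runs 2 units, time = 4
  J3 runs 2 units, time = 6
  J4 runs 2 units, time = 8
  J1 runs 2 units, time = 10
  J2 runs 2 units, time = 12
  J3 runs 2 units, time = 14
  J4 runs 2 units, time = 16
  J1 runs 2 units, time = 18
  J2 runs 2 units, time = 20
  J3 runs 2 units, time = 22
  J4 runs 2 units, time = 24
  J1 runs 2 units, time = 26
  J2 runs 2 units, time = 28
  J4 runs 2 units, time = 30
  J1 runs 2 units, time = 32
  J2 runs 2 units, time = 34
  J4 runs 2 units, time = 36
  J2 runs 2 units, time = 38
  J2 runs 2 units, time = 40
Finish times: [32, 40, 22, 36]
Average turnaround = 130/4 = 32.5

32.5


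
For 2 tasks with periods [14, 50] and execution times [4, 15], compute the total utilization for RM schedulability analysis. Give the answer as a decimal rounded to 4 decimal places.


Compute individual utilizations (exact fractions):
  Task 1: C/T = 4/14 = 2/7 (approx. 0.2857)
  Task 2: C/T = 15/50 = 3/10 (approx. 0.3)
Total utilization U = 2/7 + 3/10 = 41/70
Rounded to 4 decimal places: U = 0.5857
RM (Liu & Layland) bound for 2 tasks = 0.828427; compare with U = 41/70 (approx. 0.585714)
U <= bound, so schedulable by RM sufficient condition.

0.5857


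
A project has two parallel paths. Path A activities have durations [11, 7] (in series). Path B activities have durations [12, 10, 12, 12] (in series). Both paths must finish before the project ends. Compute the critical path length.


Path A total = 11 + 7 = 18
Path B total = 12 + 10 + 12 + 12 = 46
Critical path = longest path = max(18, 46) = 46

46


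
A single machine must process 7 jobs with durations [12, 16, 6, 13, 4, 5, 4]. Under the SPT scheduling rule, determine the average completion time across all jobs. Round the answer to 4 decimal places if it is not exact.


Sort jobs by processing time (SPT order): [4, 4, 5, 6, 12, 13, 16]
Compute completion times sequentially:
  Job 1: processing = 4, completes at 4
  Job 2: processing = 4, completes at 8
  Job 3: processing = 5, completes at 13
  Job 4: processing = 6, completes at 19
  Job 5: processing = 12, completes at 31
  Job 6: processing = 13, completes at 44
  Job 7: processing = 16, completes at 60
Sum of completion times = 179
Average completion time = 179/7 = 25.5714

25.5714


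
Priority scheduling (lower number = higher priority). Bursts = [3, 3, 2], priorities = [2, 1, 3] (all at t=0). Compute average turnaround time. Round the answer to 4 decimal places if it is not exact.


Sort by priority (ascending = highest first):
Order: [(1, 3), (2, 3), (3, 2)]
Completion times:
  Priority 1, burst=3, C=3
  Priority 2, burst=3, C=6
  Priority 3, burst=2, C=8
Average turnaround = 17/3 = 5.6667

5.6667


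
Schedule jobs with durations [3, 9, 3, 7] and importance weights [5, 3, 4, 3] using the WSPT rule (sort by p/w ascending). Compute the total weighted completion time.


Compute p/w ratios and sort ascending (WSPT): [(3, 5), (3, 4), (7, 3), (9, 3)]
Compute weighted completion times:
  Job (p=3,w=5): C=3, w*C=5*3=15
  Job (p=3,w=4): C=6, w*C=4*6=24
  Job (p=7,w=3): C=13, w*C=3*13=39
  Job (p=9,w=3): C=22, w*C=3*22=66
Total weighted completion time = 144

144


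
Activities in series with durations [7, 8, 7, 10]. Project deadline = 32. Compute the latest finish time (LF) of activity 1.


LF(activity 1) = deadline - sum of successor durations
Successors: activities 2 through 4 with durations [8, 7, 10]
Sum of successor durations = 25
LF = 32 - 25 = 7

7


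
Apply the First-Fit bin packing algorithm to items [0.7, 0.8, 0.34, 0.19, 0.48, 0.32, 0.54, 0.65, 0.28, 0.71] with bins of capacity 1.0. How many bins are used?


Place items sequentially using First-Fit:
  Item 0.7 -> new Bin 1
  Item 0.8 -> new Bin 2
  Item 0.34 -> new Bin 3
  Item 0.19 -> Bin 1 (now 0.89)
  Item 0.48 -> Bin 3 (now 0.82)
  Item 0.32 -> new Bin 4
  Item 0.54 -> Bin 4 (now 0.86)
  Item 0.65 -> new Bin 5
  Item 0.28 -> Bin 5 (now 0.93)
  Item 0.71 -> new Bin 6
Total bins used = 6

6


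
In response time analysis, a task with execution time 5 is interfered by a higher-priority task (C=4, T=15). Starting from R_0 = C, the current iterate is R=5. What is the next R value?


R_next = C + ceil(R_prev / T_hp) * C_hp
ceil(5 / 15) = ceil(0.3333) = 1
Interference = 1 * 4 = 4
R_next = 5 + 4 = 9

9


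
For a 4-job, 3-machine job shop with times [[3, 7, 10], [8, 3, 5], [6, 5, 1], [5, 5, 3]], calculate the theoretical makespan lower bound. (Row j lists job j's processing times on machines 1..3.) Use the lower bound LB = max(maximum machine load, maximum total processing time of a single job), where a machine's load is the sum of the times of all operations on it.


Machine loads:
  Machine 1: 3 + 8 + 6 + 5 = 22
  Machine 2: 7 + 3 + 5 + 5 = 20
  Machine 3: 10 + 5 + 1 + 3 = 19
Max machine load = 22
Job totals:
  Job 1: 20
  Job 2: 16
  Job 3: 12
  Job 4: 13
Max job total = 20
Lower bound = max(22, 20) = 22

22


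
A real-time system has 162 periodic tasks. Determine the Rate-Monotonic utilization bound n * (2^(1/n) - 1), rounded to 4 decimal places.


Compute 2^(1/162) = 1.0042878529
Subtract 1: 1.0042878529 - 1 = 0.0042878529
Multiply by n: 162 * 0.0042878529 = 0.6946321698
Round to 4 dp: 0.6946

0.6946


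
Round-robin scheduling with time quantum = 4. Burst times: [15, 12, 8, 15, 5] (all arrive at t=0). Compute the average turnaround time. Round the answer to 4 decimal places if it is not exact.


Time quantum = 4
Execution trace:
  J1 runs 4 units, time = 4
  J2 runs 4 units, time = 8
  J3 runs 4 units, time = 12
  J4 runs 4 units, time = 16
  J5 runs 4 units, time = 20
  J1 runs 4 units, time = 24
  J2 runs 4 units, time = 28
  J3 runs 4 units, time = 32
  J4 runs 4 units, time = 36
  J5 runs 1 units, time = 37
  J1 runs 4 units, time = 41
  J2 runs 4 units, time = 45
  J4 runs 4 units, time = 49
  J1 runs 3 units, time = 52
  J4 runs 3 units, time = 55
Finish times: [52, 45, 32, 55, 37]
Average turnaround = 221/5 = 44.2

44.2


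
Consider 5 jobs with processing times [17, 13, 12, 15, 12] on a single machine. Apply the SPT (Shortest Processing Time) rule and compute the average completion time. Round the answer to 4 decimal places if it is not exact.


Sort jobs by processing time (SPT order): [12, 12, 13, 15, 17]
Compute completion times sequentially:
  Job 1: processing = 12, completes at 12
  Job 2: processing = 12, completes at 24
  Job 3: processing = 13, completes at 37
  Job 4: processing = 15, completes at 52
  Job 5: processing = 17, completes at 69
Sum of completion times = 194
Average completion time = 194/5 = 38.8

38.8


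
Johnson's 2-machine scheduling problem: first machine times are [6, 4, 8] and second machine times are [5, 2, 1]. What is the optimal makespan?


Apply Johnson's rule:
  Group 1 (a <= b): []
  Group 2 (a > b): [(1, 6, 5), (2, 4, 2), (3, 8, 1)]
Optimal job order: [1, 2, 3]
Schedule:
  Job 1: M1 done at 6, M2 done at 11
  Job 2: M1 done at 10, M2 done at 13
  Job 3: M1 done at 18, M2 done at 19
Makespan = 19

19


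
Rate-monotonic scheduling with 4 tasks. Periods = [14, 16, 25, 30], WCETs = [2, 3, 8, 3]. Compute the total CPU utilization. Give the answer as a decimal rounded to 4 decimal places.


Compute individual utilizations (exact fractions):
  Task 1: C/T = 2/14 = 1/7 (approx. 0.1429)
  Task 2: C/T = 3/16 (approx. 0.1875)
  Task 3: C/T = 8/25 (approx. 0.32)
  Task 4: C/T = 3/30 = 1/10 (approx. 0.1)
Total utilization U = 1/7 + 3/16 + 8/25 + 1/10 = 2101/2800
Rounded to 4 decimal places: U = 0.7504
RM (Liu & Layland) bound for 4 tasks = 0.756828; compare with U = 2101/2800 (approx. 0.750357)
U <= bound, so schedulable by RM sufficient condition.

0.7504


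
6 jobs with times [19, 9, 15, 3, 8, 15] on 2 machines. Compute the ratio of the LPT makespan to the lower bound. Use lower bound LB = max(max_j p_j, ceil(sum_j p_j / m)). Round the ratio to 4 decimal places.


LPT order: [19, 15, 15, 9, 8, 3]
Machine loads after assignment: [36, 33]
LPT makespan = 36
Lower bound = max(max_job, ceil(total/2)) = max(19, 35) = 35
Ratio = 36 / 35 = 1.0286

1.0286


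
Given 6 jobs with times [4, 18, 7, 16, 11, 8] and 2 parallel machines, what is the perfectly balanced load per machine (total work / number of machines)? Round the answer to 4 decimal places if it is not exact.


Total processing time = 4 + 18 + 7 + 16 + 11 + 8 = 64
Number of machines = 2
Ideal balanced load = 64 / 2 = 32.0

32.0


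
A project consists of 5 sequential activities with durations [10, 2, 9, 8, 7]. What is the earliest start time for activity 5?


Activity 5 starts after activities 1 through 4 complete.
Predecessor durations: [10, 2, 9, 8]
ES = 10 + 2 + 9 + 8 = 29

29


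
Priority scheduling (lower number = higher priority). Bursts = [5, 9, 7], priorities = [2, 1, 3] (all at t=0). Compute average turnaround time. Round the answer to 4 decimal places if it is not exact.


Sort by priority (ascending = highest first):
Order: [(1, 9), (2, 5), (3, 7)]
Completion times:
  Priority 1, burst=9, C=9
  Priority 2, burst=5, C=14
  Priority 3, burst=7, C=21
Average turnaround = 44/3 = 14.6667

14.6667


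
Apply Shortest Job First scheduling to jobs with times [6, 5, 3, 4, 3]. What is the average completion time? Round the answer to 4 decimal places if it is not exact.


SJF order (ascending): [3, 3, 4, 5, 6]
Completion times:
  Job 1: burst=3, C=3
  Job 2: burst=3, C=6
  Job 3: burst=4, C=10
  Job 4: burst=5, C=15
  Job 5: burst=6, C=21
Average completion = 55/5 = 11.0

11.0


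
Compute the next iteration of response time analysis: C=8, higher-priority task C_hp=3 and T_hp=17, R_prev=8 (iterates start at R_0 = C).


R_next = C + ceil(R_prev / T_hp) * C_hp
ceil(8 / 17) = ceil(0.4706) = 1
Interference = 1 * 3 = 3
R_next = 8 + 3 = 11

11


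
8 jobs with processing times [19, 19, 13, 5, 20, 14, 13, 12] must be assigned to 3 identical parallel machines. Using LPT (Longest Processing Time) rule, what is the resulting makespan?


Sort jobs in decreasing order (LPT): [20, 19, 19, 14, 13, 13, 12, 5]
Assign each job to the least loaded machine:
  Machine 1: jobs [20, 13, 5], load = 38
  Machine 2: jobs [19, 14], load = 33
  Machine 3: jobs [19, 13, 12], load = 44
Makespan = max load = 44

44


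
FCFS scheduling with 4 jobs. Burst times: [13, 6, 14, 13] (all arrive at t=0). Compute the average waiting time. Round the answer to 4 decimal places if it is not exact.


FCFS order (as given): [13, 6, 14, 13]
Waiting times:
  Job 1: wait = 0
  Job 2: wait = 13
  Job 3: wait = 19
  Job 4: wait = 33
Sum of waiting times = 65
Average waiting time = 65/4 = 16.25

16.25


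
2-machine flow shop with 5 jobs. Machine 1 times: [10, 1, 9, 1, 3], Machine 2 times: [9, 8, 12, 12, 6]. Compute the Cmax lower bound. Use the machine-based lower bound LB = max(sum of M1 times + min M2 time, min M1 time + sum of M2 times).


LB1 = sum(M1 times) + min(M2 times) = 24 + 6 = 30
LB2 = min(M1 times) + sum(M2 times) = 1 + 47 = 48
Lower bound = max(LB1, LB2) = max(30, 48) = 48

48


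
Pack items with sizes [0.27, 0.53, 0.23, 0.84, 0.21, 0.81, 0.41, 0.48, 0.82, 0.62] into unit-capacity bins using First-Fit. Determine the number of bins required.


Place items sequentially using First-Fit:
  Item 0.27 -> new Bin 1
  Item 0.53 -> Bin 1 (now 0.8)
  Item 0.23 -> new Bin 2
  Item 0.84 -> new Bin 3
  Item 0.21 -> Bin 2 (now 0.44)
  Item 0.81 -> new Bin 4
  Item 0.41 -> Bin 2 (now 0.85)
  Item 0.48 -> new Bin 5
  Item 0.82 -> new Bin 6
  Item 0.62 -> new Bin 7
Total bins used = 7

7


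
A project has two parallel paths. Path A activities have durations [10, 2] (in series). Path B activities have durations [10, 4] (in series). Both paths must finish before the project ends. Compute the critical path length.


Path A total = 10 + 2 = 12
Path B total = 10 + 4 = 14
Critical path = longest path = max(12, 14) = 14

14


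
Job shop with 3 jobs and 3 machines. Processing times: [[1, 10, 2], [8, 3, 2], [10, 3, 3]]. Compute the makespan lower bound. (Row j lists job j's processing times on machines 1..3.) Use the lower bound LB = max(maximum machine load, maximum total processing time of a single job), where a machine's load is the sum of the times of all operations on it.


Machine loads:
  Machine 1: 1 + 8 + 10 = 19
  Machine 2: 10 + 3 + 3 = 16
  Machine 3: 2 + 2 + 3 = 7
Max machine load = 19
Job totals:
  Job 1: 13
  Job 2: 13
  Job 3: 16
Max job total = 16
Lower bound = max(19, 16) = 19

19


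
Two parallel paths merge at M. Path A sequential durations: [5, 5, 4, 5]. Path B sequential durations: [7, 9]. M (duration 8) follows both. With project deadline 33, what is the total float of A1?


Forward pass: ES(A1) = sum of predecessors on chain A = 0
EF = ES + duration = 0 + 5 = 5
Backward pass: LF(M) = deadline = 33; LS(M) = 33 - 8 = 25
LF(A1) = LS(M) - sum(successors on chain A) = 25 - 14 = 11
LS = LF - duration = 11 - 5 = 6
Total float = LS - ES = 6 - 0 = 6

6


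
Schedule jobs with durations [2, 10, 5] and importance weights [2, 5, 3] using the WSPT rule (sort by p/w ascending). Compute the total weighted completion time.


Compute p/w ratios and sort ascending (WSPT): [(2, 2), (5, 3), (10, 5)]
Compute weighted completion times:
  Job (p=2,w=2): C=2, w*C=2*2=4
  Job (p=5,w=3): C=7, w*C=3*7=21
  Job (p=10,w=5): C=17, w*C=5*17=85
Total weighted completion time = 110

110


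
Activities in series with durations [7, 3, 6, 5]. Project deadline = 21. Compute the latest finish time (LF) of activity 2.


LF(activity 2) = deadline - sum of successor durations
Successors: activities 3 through 4 with durations [6, 5]
Sum of successor durations = 11
LF = 21 - 11 = 10

10


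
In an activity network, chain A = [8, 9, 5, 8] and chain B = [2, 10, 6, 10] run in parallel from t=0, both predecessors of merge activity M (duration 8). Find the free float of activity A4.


ES(A4) = sum of predecessors on chain A = 22
EF(A4) = ES + duration = 22 + 8 = 30
Successor of A4 is M. ES(M) = max(sum(A), sum(B)) = max(30, 28) = 30
Free float = ES(successor) - EF(current) = 30 - 30 = 0

0


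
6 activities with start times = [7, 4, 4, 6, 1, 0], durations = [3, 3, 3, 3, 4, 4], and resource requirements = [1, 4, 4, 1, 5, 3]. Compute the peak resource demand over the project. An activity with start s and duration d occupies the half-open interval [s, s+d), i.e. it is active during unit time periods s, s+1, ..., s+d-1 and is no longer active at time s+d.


Each activity i is active on [start_i, start_i + duration_i).
Compute total resource usage per time slot:
  t=0: active resources = [3], total = 3
  t=1: active resources = [5, 3], total = 8
  t=2: active resources = [5, 3], total = 8
  t=3: active resources = [5, 3], total = 8
  t=4: active resources = [4, 4, 5], total = 13
  t=5: active resources = [4, 4], total = 8
  t=6: active resources = [4, 4, 1], total = 9
  t=7: active resources = [1, 1], total = 2
  t=8: active resources = [1, 1], total = 2
  t=9: active resources = [1], total = 1
Peak resource demand = 13

13


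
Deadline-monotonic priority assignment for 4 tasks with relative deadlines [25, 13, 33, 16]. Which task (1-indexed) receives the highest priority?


Sort tasks by relative deadline (ascending):
  Task 2: deadline = 13
  Task 4: deadline = 16
  Task 1: deadline = 25
  Task 3: deadline = 33
Priority order (highest first): [2, 4, 1, 3]
Highest priority task = 2

2


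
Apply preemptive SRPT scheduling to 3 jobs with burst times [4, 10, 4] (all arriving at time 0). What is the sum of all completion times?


Since all jobs arrive at t=0, SRPT equals SPT ordering.
SPT order: [4, 4, 10]
Completion times:
  Job 1: p=4, C=4
  Job 2: p=4, C=8
  Job 3: p=10, C=18
Total completion time = 4 + 8 + 18 = 30

30


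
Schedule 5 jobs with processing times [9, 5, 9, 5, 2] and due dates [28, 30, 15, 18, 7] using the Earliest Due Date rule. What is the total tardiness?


Sort by due date (EDD order): [(2, 7), (9, 15), (5, 18), (9, 28), (5, 30)]
Compute completion times and tardiness:
  Job 1: p=2, d=7, C=2, tardiness=max(0,2-7)=0
  Job 2: p=9, d=15, C=11, tardiness=max(0,11-15)=0
  Job 3: p=5, d=18, C=16, tardiness=max(0,16-18)=0
  Job 4: p=9, d=28, C=25, tardiness=max(0,25-28)=0
  Job 5: p=5, d=30, C=30, tardiness=max(0,30-30)=0
Total tardiness = 0

0


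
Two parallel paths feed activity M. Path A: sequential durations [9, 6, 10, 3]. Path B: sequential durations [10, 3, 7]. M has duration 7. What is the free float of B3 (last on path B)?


ES(B3) = sum of predecessors on chain B = 13
EF(B3) = ES + duration = 13 + 7 = 20
Successor of B3 is M. ES(M) = max(sum(A), sum(B)) = max(28, 20) = 28
Free float = ES(successor) - EF(current) = 28 - 20 = 8

8


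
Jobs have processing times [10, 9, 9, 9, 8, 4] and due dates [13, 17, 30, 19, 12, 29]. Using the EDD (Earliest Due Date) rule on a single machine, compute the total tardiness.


Sort by due date (EDD order): [(8, 12), (10, 13), (9, 17), (9, 19), (4, 29), (9, 30)]
Compute completion times and tardiness:
  Job 1: p=8, d=12, C=8, tardiness=max(0,8-12)=0
  Job 2: p=10, d=13, C=18, tardiness=max(0,18-13)=5
  Job 3: p=9, d=17, C=27, tardiness=max(0,27-17)=10
  Job 4: p=9, d=19, C=36, tardiness=max(0,36-19)=17
  Job 5: p=4, d=29, C=40, tardiness=max(0,40-29)=11
  Job 6: p=9, d=30, C=49, tardiness=max(0,49-30)=19
Total tardiness = 62

62


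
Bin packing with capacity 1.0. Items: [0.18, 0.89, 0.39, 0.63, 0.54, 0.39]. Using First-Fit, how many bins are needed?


Place items sequentially using First-Fit:
  Item 0.18 -> new Bin 1
  Item 0.89 -> new Bin 2
  Item 0.39 -> Bin 1 (now 0.57)
  Item 0.63 -> new Bin 3
  Item 0.54 -> new Bin 4
  Item 0.39 -> Bin 1 (now 0.96)
Total bins used = 4

4


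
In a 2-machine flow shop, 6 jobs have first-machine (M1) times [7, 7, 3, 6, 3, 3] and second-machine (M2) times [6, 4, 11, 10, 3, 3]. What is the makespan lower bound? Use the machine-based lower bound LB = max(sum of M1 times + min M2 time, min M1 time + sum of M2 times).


LB1 = sum(M1 times) + min(M2 times) = 29 + 3 = 32
LB2 = min(M1 times) + sum(M2 times) = 3 + 37 = 40
Lower bound = max(LB1, LB2) = max(32, 40) = 40

40


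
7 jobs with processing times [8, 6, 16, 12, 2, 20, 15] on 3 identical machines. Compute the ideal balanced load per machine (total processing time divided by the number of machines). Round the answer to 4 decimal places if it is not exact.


Total processing time = 8 + 6 + 16 + 12 + 2 + 20 + 15 = 79
Number of machines = 3
Ideal balanced load = 79 / 3 = 26.3333

26.3333


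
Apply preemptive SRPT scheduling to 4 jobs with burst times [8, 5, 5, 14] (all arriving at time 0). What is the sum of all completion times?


Since all jobs arrive at t=0, SRPT equals SPT ordering.
SPT order: [5, 5, 8, 14]
Completion times:
  Job 1: p=5, C=5
  Job 2: p=5, C=10
  Job 3: p=8, C=18
  Job 4: p=14, C=32
Total completion time = 5 + 10 + 18 + 32 = 65

65


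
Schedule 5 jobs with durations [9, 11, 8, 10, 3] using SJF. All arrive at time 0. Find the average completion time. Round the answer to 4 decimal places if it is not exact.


SJF order (ascending): [3, 8, 9, 10, 11]
Completion times:
  Job 1: burst=3, C=3
  Job 2: burst=8, C=11
  Job 3: burst=9, C=20
  Job 4: burst=10, C=30
  Job 5: burst=11, C=41
Average completion = 105/5 = 21.0

21.0


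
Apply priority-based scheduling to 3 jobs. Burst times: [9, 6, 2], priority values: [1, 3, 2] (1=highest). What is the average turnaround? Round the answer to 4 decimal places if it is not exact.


Sort by priority (ascending = highest first):
Order: [(1, 9), (2, 2), (3, 6)]
Completion times:
  Priority 1, burst=9, C=9
  Priority 2, burst=2, C=11
  Priority 3, burst=6, C=17
Average turnaround = 37/3 = 12.3333

12.3333


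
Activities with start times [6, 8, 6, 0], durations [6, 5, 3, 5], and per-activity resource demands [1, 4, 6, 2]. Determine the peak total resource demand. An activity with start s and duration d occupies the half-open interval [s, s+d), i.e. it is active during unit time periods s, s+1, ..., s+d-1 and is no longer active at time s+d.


Each activity i is active on [start_i, start_i + duration_i).
Compute total resource usage per time slot:
  t=0: active resources = [2], total = 2
  t=1: active resources = [2], total = 2
  t=2: active resources = [2], total = 2
  t=3: active resources = [2], total = 2
  t=4: active resources = [2], total = 2
  t=5: active resources = [], total = 0
  t=6: active resources = [1, 6], total = 7
  t=7: active resources = [1, 6], total = 7
  t=8: active resources = [1, 4, 6], total = 11
  t=9: active resources = [1, 4], total = 5
  t=10: active resources = [1, 4], total = 5
  t=11: active resources = [1, 4], total = 5
  t=12: active resources = [4], total = 4
Peak resource demand = 11

11


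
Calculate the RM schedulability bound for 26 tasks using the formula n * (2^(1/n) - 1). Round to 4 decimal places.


Compute 2^(1/26) = 1.0270180507
Subtract 1: 1.0270180507 - 1 = 0.0270180507
Multiply by n: 26 * 0.0270180507 = 0.7024693182
Round to 4 dp: 0.7025

0.7025


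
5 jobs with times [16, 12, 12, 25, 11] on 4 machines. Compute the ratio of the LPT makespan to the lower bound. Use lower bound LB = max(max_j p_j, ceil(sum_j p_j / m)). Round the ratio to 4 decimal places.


LPT order: [25, 16, 12, 12, 11]
Machine loads after assignment: [25, 16, 23, 12]
LPT makespan = 25
Lower bound = max(max_job, ceil(total/4)) = max(25, 19) = 25
Ratio = 25 / 25 = 1.0

1.0


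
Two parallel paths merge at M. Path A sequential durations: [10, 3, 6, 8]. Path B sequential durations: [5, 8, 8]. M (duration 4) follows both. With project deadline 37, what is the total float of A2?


Forward pass: ES(A2) = sum of predecessors on chain A = 10
EF = ES + duration = 10 + 3 = 13
Backward pass: LF(M) = deadline = 37; LS(M) = 37 - 4 = 33
LF(A2) = LS(M) - sum(successors on chain A) = 33 - 14 = 19
LS = LF - duration = 19 - 3 = 16
Total float = LS - ES = 16 - 10 = 6

6


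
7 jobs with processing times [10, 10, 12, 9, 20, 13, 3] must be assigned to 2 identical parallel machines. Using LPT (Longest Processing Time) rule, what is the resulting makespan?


Sort jobs in decreasing order (LPT): [20, 13, 12, 10, 10, 9, 3]
Assign each job to the least loaded machine:
  Machine 1: jobs [20, 10, 9], load = 39
  Machine 2: jobs [13, 12, 10, 3], load = 38
Makespan = max load = 39

39


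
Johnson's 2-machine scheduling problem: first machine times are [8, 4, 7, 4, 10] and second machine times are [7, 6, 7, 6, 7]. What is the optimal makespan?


Apply Johnson's rule:
  Group 1 (a <= b): [(2, 4, 6), (4, 4, 6), (3, 7, 7)]
  Group 2 (a > b): [(1, 8, 7), (5, 10, 7)]
Optimal job order: [2, 4, 3, 1, 5]
Schedule:
  Job 2: M1 done at 4, M2 done at 10
  Job 4: M1 done at 8, M2 done at 16
  Job 3: M1 done at 15, M2 done at 23
  Job 1: M1 done at 23, M2 done at 30
  Job 5: M1 done at 33, M2 done at 40
Makespan = 40

40


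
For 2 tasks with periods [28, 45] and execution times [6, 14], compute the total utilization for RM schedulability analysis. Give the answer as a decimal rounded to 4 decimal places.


Compute individual utilizations (exact fractions):
  Task 1: C/T = 6/28 = 3/14 (approx. 0.2143)
  Task 2: C/T = 14/45 (approx. 0.3111)
Total utilization U = 3/14 + 14/45 = 331/630
Rounded to 4 decimal places: U = 0.5254
RM (Liu & Layland) bound for 2 tasks = 0.828427; compare with U = 331/630 (approx. 0.525397)
U <= bound, so schedulable by RM sufficient condition.

0.5254


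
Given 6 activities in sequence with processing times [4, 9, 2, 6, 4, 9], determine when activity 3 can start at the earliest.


Activity 3 starts after activities 1 through 2 complete.
Predecessor durations: [4, 9]
ES = 4 + 9 = 13

13


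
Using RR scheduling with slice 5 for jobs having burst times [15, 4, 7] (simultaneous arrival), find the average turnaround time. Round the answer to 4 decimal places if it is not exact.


Time quantum = 5
Execution trace:
  J1 runs 5 units, time = 5
  J2 runs 4 units, time = 9
  J3 runs 5 units, time = 14
  J1 runs 5 units, time = 19
  J3 runs 2 units, time = 21
  J1 runs 5 units, time = 26
Finish times: [26, 9, 21]
Average turnaround = 56/3 = 18.6667

18.6667


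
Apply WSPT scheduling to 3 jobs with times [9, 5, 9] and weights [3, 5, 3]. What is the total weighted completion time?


Compute p/w ratios and sort ascending (WSPT): [(5, 5), (9, 3), (9, 3)]
Compute weighted completion times:
  Job (p=5,w=5): C=5, w*C=5*5=25
  Job (p=9,w=3): C=14, w*C=3*14=42
  Job (p=9,w=3): C=23, w*C=3*23=69
Total weighted completion time = 136

136


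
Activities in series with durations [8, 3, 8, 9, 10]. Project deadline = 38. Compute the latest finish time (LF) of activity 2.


LF(activity 2) = deadline - sum of successor durations
Successors: activities 3 through 5 with durations [8, 9, 10]
Sum of successor durations = 27
LF = 38 - 27 = 11

11


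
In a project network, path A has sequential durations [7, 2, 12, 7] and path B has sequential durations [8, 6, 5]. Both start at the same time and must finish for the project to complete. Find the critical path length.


Path A total = 7 + 2 + 12 + 7 = 28
Path B total = 8 + 6 + 5 = 19
Critical path = longest path = max(28, 19) = 28

28


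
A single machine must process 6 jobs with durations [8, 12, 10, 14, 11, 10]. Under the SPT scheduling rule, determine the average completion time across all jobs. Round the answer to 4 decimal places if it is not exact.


Sort jobs by processing time (SPT order): [8, 10, 10, 11, 12, 14]
Compute completion times sequentially:
  Job 1: processing = 8, completes at 8
  Job 2: processing = 10, completes at 18
  Job 3: processing = 10, completes at 28
  Job 4: processing = 11, completes at 39
  Job 5: processing = 12, completes at 51
  Job 6: processing = 14, completes at 65
Sum of completion times = 209
Average completion time = 209/6 = 34.8333

34.8333


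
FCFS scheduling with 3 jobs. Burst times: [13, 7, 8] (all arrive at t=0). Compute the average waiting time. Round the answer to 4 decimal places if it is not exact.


FCFS order (as given): [13, 7, 8]
Waiting times:
  Job 1: wait = 0
  Job 2: wait = 13
  Job 3: wait = 20
Sum of waiting times = 33
Average waiting time = 33/3 = 11.0

11.0


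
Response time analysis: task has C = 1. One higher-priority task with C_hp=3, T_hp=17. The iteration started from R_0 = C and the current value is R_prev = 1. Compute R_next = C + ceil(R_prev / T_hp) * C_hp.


R_next = C + ceil(R_prev / T_hp) * C_hp
ceil(1 / 17) = ceil(0.0588) = 1
Interference = 1 * 3 = 3
R_next = 1 + 3 = 4

4


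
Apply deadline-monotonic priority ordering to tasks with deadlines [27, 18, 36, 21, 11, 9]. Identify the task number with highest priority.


Sort tasks by relative deadline (ascending):
  Task 6: deadline = 9
  Task 5: deadline = 11
  Task 2: deadline = 18
  Task 4: deadline = 21
  Task 1: deadline = 27
  Task 3: deadline = 36
Priority order (highest first): [6, 5, 2, 4, 1, 3]
Highest priority task = 6

6


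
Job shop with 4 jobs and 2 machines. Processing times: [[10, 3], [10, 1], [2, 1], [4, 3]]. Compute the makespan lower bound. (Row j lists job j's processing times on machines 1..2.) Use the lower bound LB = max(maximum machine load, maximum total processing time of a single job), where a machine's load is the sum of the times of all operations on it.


Machine loads:
  Machine 1: 10 + 10 + 2 + 4 = 26
  Machine 2: 3 + 1 + 1 + 3 = 8
Max machine load = 26
Job totals:
  Job 1: 13
  Job 2: 11
  Job 3: 3
  Job 4: 7
Max job total = 13
Lower bound = max(26, 13) = 26

26


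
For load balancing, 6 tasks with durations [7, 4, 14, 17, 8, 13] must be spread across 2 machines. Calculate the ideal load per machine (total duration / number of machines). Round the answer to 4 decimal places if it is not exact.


Total processing time = 7 + 4 + 14 + 17 + 8 + 13 = 63
Number of machines = 2
Ideal balanced load = 63 / 2 = 31.5

31.5


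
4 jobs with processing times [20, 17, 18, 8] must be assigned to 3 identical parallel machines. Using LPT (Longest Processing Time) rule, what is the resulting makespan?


Sort jobs in decreasing order (LPT): [20, 18, 17, 8]
Assign each job to the least loaded machine:
  Machine 1: jobs [20], load = 20
  Machine 2: jobs [18], load = 18
  Machine 3: jobs [17, 8], load = 25
Makespan = max load = 25

25


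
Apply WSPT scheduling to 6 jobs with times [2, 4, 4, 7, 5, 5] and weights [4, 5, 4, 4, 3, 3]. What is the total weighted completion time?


Compute p/w ratios and sort ascending (WSPT): [(2, 4), (4, 5), (4, 4), (5, 3), (5, 3), (7, 4)]
Compute weighted completion times:
  Job (p=2,w=4): C=2, w*C=4*2=8
  Job (p=4,w=5): C=6, w*C=5*6=30
  Job (p=4,w=4): C=10, w*C=4*10=40
  Job (p=5,w=3): C=15, w*C=3*15=45
  Job (p=5,w=3): C=20, w*C=3*20=60
  Job (p=7,w=4): C=27, w*C=4*27=108
Total weighted completion time = 291

291


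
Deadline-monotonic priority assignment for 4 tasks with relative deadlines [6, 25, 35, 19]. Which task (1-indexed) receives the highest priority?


Sort tasks by relative deadline (ascending):
  Task 1: deadline = 6
  Task 4: deadline = 19
  Task 2: deadline = 25
  Task 3: deadline = 35
Priority order (highest first): [1, 4, 2, 3]
Highest priority task = 1

1


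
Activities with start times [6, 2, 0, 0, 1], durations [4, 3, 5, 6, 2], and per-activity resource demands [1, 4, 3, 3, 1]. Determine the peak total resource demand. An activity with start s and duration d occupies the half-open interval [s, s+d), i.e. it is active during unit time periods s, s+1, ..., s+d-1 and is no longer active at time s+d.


Each activity i is active on [start_i, start_i + duration_i).
Compute total resource usage per time slot:
  t=0: active resources = [3, 3], total = 6
  t=1: active resources = [3, 3, 1], total = 7
  t=2: active resources = [4, 3, 3, 1], total = 11
  t=3: active resources = [4, 3, 3], total = 10
  t=4: active resources = [4, 3, 3], total = 10
  t=5: active resources = [3], total = 3
  t=6: active resources = [1], total = 1
  t=7: active resources = [1], total = 1
  t=8: active resources = [1], total = 1
  t=9: active resources = [1], total = 1
Peak resource demand = 11

11


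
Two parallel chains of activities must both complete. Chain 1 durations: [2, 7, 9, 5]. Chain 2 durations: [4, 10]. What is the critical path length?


Path A total = 2 + 7 + 9 + 5 = 23
Path B total = 4 + 10 = 14
Critical path = longest path = max(23, 14) = 23

23


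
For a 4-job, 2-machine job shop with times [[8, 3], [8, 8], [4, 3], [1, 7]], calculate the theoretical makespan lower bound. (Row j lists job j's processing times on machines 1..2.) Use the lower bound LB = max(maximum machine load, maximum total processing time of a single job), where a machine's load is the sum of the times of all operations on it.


Machine loads:
  Machine 1: 8 + 8 + 4 + 1 = 21
  Machine 2: 3 + 8 + 3 + 7 = 21
Max machine load = 21
Job totals:
  Job 1: 11
  Job 2: 16
  Job 3: 7
  Job 4: 8
Max job total = 16
Lower bound = max(21, 16) = 21

21


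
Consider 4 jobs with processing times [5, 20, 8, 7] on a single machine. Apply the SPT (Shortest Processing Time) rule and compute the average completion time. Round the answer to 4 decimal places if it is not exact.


Sort jobs by processing time (SPT order): [5, 7, 8, 20]
Compute completion times sequentially:
  Job 1: processing = 5, completes at 5
  Job 2: processing = 7, completes at 12
  Job 3: processing = 8, completes at 20
  Job 4: processing = 20, completes at 40
Sum of completion times = 77
Average completion time = 77/4 = 19.25

19.25


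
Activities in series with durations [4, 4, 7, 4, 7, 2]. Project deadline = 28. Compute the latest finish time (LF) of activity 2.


LF(activity 2) = deadline - sum of successor durations
Successors: activities 3 through 6 with durations [7, 4, 7, 2]
Sum of successor durations = 20
LF = 28 - 20 = 8

8


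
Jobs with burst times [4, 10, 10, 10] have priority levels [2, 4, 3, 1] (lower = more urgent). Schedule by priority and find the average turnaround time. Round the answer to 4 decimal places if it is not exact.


Sort by priority (ascending = highest first):
Order: [(1, 10), (2, 4), (3, 10), (4, 10)]
Completion times:
  Priority 1, burst=10, C=10
  Priority 2, burst=4, C=14
  Priority 3, burst=10, C=24
  Priority 4, burst=10, C=34
Average turnaround = 82/4 = 20.5

20.5


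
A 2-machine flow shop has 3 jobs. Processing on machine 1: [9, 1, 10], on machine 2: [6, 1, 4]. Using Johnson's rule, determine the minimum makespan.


Apply Johnson's rule:
  Group 1 (a <= b): [(2, 1, 1)]
  Group 2 (a > b): [(1, 9, 6), (3, 10, 4)]
Optimal job order: [2, 1, 3]
Schedule:
  Job 2: M1 done at 1, M2 done at 2
  Job 1: M1 done at 10, M2 done at 16
  Job 3: M1 done at 20, M2 done at 24
Makespan = 24

24


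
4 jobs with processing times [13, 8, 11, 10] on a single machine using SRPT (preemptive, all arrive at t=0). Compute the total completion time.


Since all jobs arrive at t=0, SRPT equals SPT ordering.
SPT order: [8, 10, 11, 13]
Completion times:
  Job 1: p=8, C=8
  Job 2: p=10, C=18
  Job 3: p=11, C=29
  Job 4: p=13, C=42
Total completion time = 8 + 18 + 29 + 42 = 97

97


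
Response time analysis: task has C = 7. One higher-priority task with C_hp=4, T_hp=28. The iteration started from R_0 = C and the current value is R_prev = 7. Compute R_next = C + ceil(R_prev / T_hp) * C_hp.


R_next = C + ceil(R_prev / T_hp) * C_hp
ceil(7 / 28) = ceil(0.25) = 1
Interference = 1 * 4 = 4
R_next = 7 + 4 = 11

11


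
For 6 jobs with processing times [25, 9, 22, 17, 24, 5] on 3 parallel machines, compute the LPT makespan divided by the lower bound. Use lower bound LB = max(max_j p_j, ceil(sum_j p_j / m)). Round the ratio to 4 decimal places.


LPT order: [25, 24, 22, 17, 9, 5]
Machine loads after assignment: [30, 33, 39]
LPT makespan = 39
Lower bound = max(max_job, ceil(total/3)) = max(25, 34) = 34
Ratio = 39 / 34 = 1.1471

1.1471


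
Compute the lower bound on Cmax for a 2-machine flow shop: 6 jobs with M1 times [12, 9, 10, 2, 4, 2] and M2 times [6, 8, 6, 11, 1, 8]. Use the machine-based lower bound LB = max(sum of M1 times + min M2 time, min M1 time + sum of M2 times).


LB1 = sum(M1 times) + min(M2 times) = 39 + 1 = 40
LB2 = min(M1 times) + sum(M2 times) = 2 + 40 = 42
Lower bound = max(LB1, LB2) = max(40, 42) = 42

42


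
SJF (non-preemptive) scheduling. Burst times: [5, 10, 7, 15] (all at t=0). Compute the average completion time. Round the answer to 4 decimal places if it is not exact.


SJF order (ascending): [5, 7, 10, 15]
Completion times:
  Job 1: burst=5, C=5
  Job 2: burst=7, C=12
  Job 3: burst=10, C=22
  Job 4: burst=15, C=37
Average completion = 76/4 = 19.0

19.0


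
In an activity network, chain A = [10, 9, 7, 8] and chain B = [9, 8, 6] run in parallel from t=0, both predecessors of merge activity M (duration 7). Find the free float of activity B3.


ES(B3) = sum of predecessors on chain B = 17
EF(B3) = ES + duration = 17 + 6 = 23
Successor of B3 is M. ES(M) = max(sum(A), sum(B)) = max(34, 23) = 34
Free float = ES(successor) - EF(current) = 34 - 23 = 11

11


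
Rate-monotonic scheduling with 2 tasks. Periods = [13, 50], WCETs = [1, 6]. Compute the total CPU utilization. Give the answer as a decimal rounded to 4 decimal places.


Compute individual utilizations (exact fractions):
  Task 1: C/T = 1/13 (approx. 0.0769)
  Task 2: C/T = 6/50 = 3/25 (approx. 0.12)
Total utilization U = 1/13 + 3/25 = 64/325
Rounded to 4 decimal places: U = 0.1969
RM (Liu & Layland) bound for 2 tasks = 0.828427; compare with U = 64/325 (approx. 0.196923)
U <= bound, so schedulable by RM sufficient condition.

0.1969


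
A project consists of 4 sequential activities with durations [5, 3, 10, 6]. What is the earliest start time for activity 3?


Activity 3 starts after activities 1 through 2 complete.
Predecessor durations: [5, 3]
ES = 5 + 3 = 8

8


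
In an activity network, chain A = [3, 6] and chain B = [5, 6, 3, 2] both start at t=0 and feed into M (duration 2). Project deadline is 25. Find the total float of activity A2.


Forward pass: ES(A2) = sum of predecessors on chain A = 3
EF = ES + duration = 3 + 6 = 9
Backward pass: LF(M) = deadline = 25; LS(M) = 25 - 2 = 23
LF(A2) = LS(M) - sum(successors on chain A) = 23 - 0 = 23
LS = LF - duration = 23 - 6 = 17
Total float = LS - ES = 17 - 3 = 14

14


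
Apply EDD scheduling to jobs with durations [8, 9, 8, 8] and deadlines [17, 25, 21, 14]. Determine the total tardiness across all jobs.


Sort by due date (EDD order): [(8, 14), (8, 17), (8, 21), (9, 25)]
Compute completion times and tardiness:
  Job 1: p=8, d=14, C=8, tardiness=max(0,8-14)=0
  Job 2: p=8, d=17, C=16, tardiness=max(0,16-17)=0
  Job 3: p=8, d=21, C=24, tardiness=max(0,24-21)=3
  Job 4: p=9, d=25, C=33, tardiness=max(0,33-25)=8
Total tardiness = 11

11


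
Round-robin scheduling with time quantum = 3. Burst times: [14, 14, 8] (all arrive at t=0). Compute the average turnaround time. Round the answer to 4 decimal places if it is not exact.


Time quantum = 3
Execution trace:
  J1 runs 3 units, time = 3
  J2 runs 3 units, time = 6
  J3 runs 3 units, time = 9
  J1 runs 3 units, time = 12
  J2 runs 3 units, time = 15
  J3 runs 3 units, time = 18
  J1 runs 3 units, time = 21
  J2 runs 3 units, time = 24
  J3 runs 2 units, time = 26
  J1 runs 3 units, time = 29
  J2 runs 3 units, time = 32
  J1 runs 2 units, time = 34
  J2 runs 2 units, time = 36
Finish times: [34, 36, 26]
Average turnaround = 96/3 = 32.0

32.0


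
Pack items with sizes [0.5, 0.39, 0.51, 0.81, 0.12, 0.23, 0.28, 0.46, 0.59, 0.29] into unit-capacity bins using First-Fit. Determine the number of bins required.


Place items sequentially using First-Fit:
  Item 0.5 -> new Bin 1
  Item 0.39 -> Bin 1 (now 0.89)
  Item 0.51 -> new Bin 2
  Item 0.81 -> new Bin 3
  Item 0.12 -> Bin 2 (now 0.63)
  Item 0.23 -> Bin 2 (now 0.86)
  Item 0.28 -> new Bin 4
  Item 0.46 -> Bin 4 (now 0.74)
  Item 0.59 -> new Bin 5
  Item 0.29 -> Bin 5 (now 0.88)
Total bins used = 5

5


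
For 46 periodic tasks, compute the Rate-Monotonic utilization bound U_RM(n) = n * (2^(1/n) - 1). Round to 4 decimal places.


Compute 2^(1/46) = 1.0151825180
Subtract 1: 1.0151825180 - 1 = 0.0151825180
Multiply by n: 46 * 0.0151825180 = 0.6983958280
Round to 4 dp: 0.6984

0.6984


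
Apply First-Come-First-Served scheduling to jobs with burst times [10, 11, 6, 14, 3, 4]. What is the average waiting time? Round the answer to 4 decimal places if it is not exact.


FCFS order (as given): [10, 11, 6, 14, 3, 4]
Waiting times:
  Job 1: wait = 0
  Job 2: wait = 10
  Job 3: wait = 21
  Job 4: wait = 27
  Job 5: wait = 41
  Job 6: wait = 44
Sum of waiting times = 143
Average waiting time = 143/6 = 23.8333

23.8333


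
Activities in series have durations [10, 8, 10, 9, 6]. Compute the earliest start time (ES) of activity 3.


Activity 3 starts after activities 1 through 2 complete.
Predecessor durations: [10, 8]
ES = 10 + 8 = 18

18


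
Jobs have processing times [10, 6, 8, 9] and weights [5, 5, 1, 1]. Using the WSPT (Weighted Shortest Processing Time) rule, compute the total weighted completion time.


Compute p/w ratios and sort ascending (WSPT): [(6, 5), (10, 5), (8, 1), (9, 1)]
Compute weighted completion times:
  Job (p=6,w=5): C=6, w*C=5*6=30
  Job (p=10,w=5): C=16, w*C=5*16=80
  Job (p=8,w=1): C=24, w*C=1*24=24
  Job (p=9,w=1): C=33, w*C=1*33=33
Total weighted completion time = 167

167
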